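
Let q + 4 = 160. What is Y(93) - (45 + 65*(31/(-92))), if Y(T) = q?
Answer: 12227/92 ≈ 132.90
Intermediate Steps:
q = 156 (q = -4 + 160 = 156)
Y(T) = 156
Y(93) - (45 + 65*(31/(-92))) = 156 - (45 + 65*(31/(-92))) = 156 - (45 + 65*(31*(-1/92))) = 156 - (45 + 65*(-31/92)) = 156 - (45 - 2015/92) = 156 - 1*2125/92 = 156 - 2125/92 = 12227/92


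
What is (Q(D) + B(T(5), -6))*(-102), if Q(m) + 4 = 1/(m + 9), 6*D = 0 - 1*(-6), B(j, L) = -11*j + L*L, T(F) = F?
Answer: 11679/5 ≈ 2335.8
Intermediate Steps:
B(j, L) = L² - 11*j (B(j, L) = -11*j + L² = L² - 11*j)
D = 1 (D = (0 - 1*(-6))/6 = (0 + 6)/6 = (⅙)*6 = 1)
Q(m) = -4 + 1/(9 + m) (Q(m) = -4 + 1/(m + 9) = -4 + 1/(9 + m))
(Q(D) + B(T(5), -6))*(-102) = ((-35 - 4*1)/(9 + 1) + ((-6)² - 11*5))*(-102) = ((-35 - 4)/10 + (36 - 55))*(-102) = ((⅒)*(-39) - 19)*(-102) = (-39/10 - 19)*(-102) = -229/10*(-102) = 11679/5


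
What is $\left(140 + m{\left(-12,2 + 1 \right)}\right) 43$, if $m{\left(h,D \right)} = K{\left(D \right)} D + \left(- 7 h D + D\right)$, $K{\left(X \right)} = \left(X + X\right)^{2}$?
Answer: $21629$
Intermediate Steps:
$K{\left(X \right)} = 4 X^{2}$ ($K{\left(X \right)} = \left(2 X\right)^{2} = 4 X^{2}$)
$m{\left(h,D \right)} = D + 4 D^{3} - 7 D h$ ($m{\left(h,D \right)} = 4 D^{2} D + \left(- 7 h D + D\right) = 4 D^{3} - \left(- D + 7 D h\right) = D + 4 D^{3} - 7 D h$)
$\left(140 + m{\left(-12,2 + 1 \right)}\right) 43 = \left(140 + \left(2 + 1\right) \left(1 - -84 + 4 \left(2 + 1\right)^{2}\right)\right) 43 = \left(140 + 3 \left(1 + 84 + 4 \cdot 3^{2}\right)\right) 43 = \left(140 + 3 \left(1 + 84 + 4 \cdot 9\right)\right) 43 = \left(140 + 3 \left(1 + 84 + 36\right)\right) 43 = \left(140 + 3 \cdot 121\right) 43 = \left(140 + 363\right) 43 = 503 \cdot 43 = 21629$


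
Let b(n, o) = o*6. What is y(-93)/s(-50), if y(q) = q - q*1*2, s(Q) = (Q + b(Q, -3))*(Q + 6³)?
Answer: -93/11288 ≈ -0.0082388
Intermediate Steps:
b(n, o) = 6*o
s(Q) = (-18 + Q)*(216 + Q) (s(Q) = (Q + 6*(-3))*(Q + 6³) = (Q - 18)*(Q + 216) = (-18 + Q)*(216 + Q))
y(q) = -q (y(q) = q - q*2 = q - 2*q = -q)
y(-93)/s(-50) = (-1*(-93))/(-3888 + (-50)² + 198*(-50)) = 93/(-3888 + 2500 - 9900) = 93/(-11288) = 93*(-1/11288) = -93/11288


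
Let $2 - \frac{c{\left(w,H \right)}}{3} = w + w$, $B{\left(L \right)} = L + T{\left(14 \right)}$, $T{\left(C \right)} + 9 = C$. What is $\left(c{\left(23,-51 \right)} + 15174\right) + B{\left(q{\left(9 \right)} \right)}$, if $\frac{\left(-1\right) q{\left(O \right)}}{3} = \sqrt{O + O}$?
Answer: $15047 - 9 \sqrt{2} \approx 15034.0$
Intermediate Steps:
$q{\left(O \right)} = - 3 \sqrt{2} \sqrt{O}$ ($q{\left(O \right)} = - 3 \sqrt{O + O} = - 3 \sqrt{2 O} = - 3 \sqrt{2} \sqrt{O}$)
$T{\left(C \right)} = -9 + C$
$B{\left(L \right)} = 5 + L$ ($B{\left(L \right)} = L + \left(-9 + 14\right) = L + 5 = 5 + L$)
$c{\left(w,H \right)} = 6 - 6 w$ ($c{\left(w,H \right)} = 6 - 3 \left(w + w\right) = 6 - 3 \cdot 2 w = 6 - 6 w$)
$\left(c{\left(23,-51 \right)} + 15174\right) + B{\left(q{\left(9 \right)} \right)} = \left(\left(6 - 138\right) + 15174\right) + \left(5 - 3 \sqrt{2} \sqrt{9}\right) = \left(\left(6 - 138\right) + 15174\right) + \left(5 - 3 \sqrt{2} \cdot 3\right) = \left(-132 + 15174\right) + \left(5 - 9 \sqrt{2}\right) = 15042 + \left(5 - 9 \sqrt{2}\right) = 15047 - 9 \sqrt{2}$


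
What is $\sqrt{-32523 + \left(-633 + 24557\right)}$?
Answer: $i \sqrt{8599} \approx 92.731 i$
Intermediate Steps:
$\sqrt{-32523 + \left(-633 + 24557\right)} = \sqrt{-32523 + 23924} = \sqrt{-8599} = i \sqrt{8599}$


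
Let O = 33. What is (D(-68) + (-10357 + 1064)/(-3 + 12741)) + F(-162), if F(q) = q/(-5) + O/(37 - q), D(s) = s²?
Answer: 59009512319/12674310 ≈ 4655.8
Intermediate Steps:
F(q) = 33/(37 - q) - q/5 (F(q) = q/(-5) + 33/(37 - q) = q*(-⅕) + 33/(37 - q) = -q/5 + 33/(37 - q) = 33/(37 - q) - q/5)
(D(-68) + (-10357 + 1064)/(-3 + 12741)) + F(-162) = ((-68)² + (-10357 + 1064)/(-3 + 12741)) + (-165 - 1*(-162)² + 37*(-162))/(5*(-37 - 162)) = (4624 - 9293/12738) + (⅕)*(-165 - 1*26244 - 5994)/(-199) = (4624 - 9293*1/12738) + (⅕)*(-1/199)*(-165 - 26244 - 5994) = (4624 - 9293/12738) + (⅕)*(-1/199)*(-32403) = 58891219/12738 + 32403/995 = 59009512319/12674310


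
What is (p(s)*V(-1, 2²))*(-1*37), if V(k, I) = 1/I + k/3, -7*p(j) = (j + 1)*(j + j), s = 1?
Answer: -37/21 ≈ -1.7619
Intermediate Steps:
p(j) = -2*j*(1 + j)/7 (p(j) = -(j + 1)*(j + j)/7 = -(1 + j)*2*j/7 = -2*j*(1 + j)/7)
V(k, I) = 1/I + k/3 (V(k, I) = 1/I + k*(⅓) = 1/I + k/3)
(p(s)*V(-1, 2²))*(-1*37) = ((-2/7*1*(1 + 1))*(1/(2²) + (⅓)*(-1)))*(-1*37) = ((-2/7*1*2)*(1/4 - ⅓))*(-37) = -4*(¼ - ⅓)/7*(-37) = -4/7*(-1/12)*(-37) = (1/21)*(-37) = -37/21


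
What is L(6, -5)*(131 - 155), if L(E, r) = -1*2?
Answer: 48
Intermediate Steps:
L(E, r) = -2
L(6, -5)*(131 - 155) = -2*(131 - 155) = -2*(-24) = 48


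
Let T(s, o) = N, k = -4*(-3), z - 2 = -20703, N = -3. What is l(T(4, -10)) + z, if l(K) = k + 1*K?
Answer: -20692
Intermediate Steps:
z = -20701 (z = 2 - 20703 = -20701)
k = 12
T(s, o) = -3
l(K) = 12 + K (l(K) = 12 + 1*K = 12 + K)
l(T(4, -10)) + z = (12 - 3) - 20701 = 9 - 20701 = -20692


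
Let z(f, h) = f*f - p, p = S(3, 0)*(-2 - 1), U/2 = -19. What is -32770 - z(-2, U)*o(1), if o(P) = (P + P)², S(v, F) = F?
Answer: -32786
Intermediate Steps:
o(P) = 4*P² (o(P) = (2*P)² = 4*P²)
U = -38 (U = 2*(-19) = -38)
p = 0 (p = 0*(-2 - 1) = 0*(-3) = 0)
z(f, h) = f² (z(f, h) = f*f - 1*0 = f² + 0 = f²)
-32770 - z(-2, U)*o(1) = -32770 - (-2)²*4*1² = -32770 - 4*4*1 = -32770 - 4*4 = -32770 - 1*16 = -32770 - 16 = -32786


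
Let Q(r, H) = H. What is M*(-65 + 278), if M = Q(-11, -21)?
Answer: -4473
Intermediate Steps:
M = -21
M*(-65 + 278) = -21*(-65 + 278) = -21*213 = -4473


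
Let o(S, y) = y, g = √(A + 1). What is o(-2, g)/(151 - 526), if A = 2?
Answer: -√3/375 ≈ -0.0046188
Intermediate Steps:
g = √3 (g = √(2 + 1) = √3 ≈ 1.7320)
o(-2, g)/(151 - 526) = √3/(151 - 526) = √3/(-375) = -√3/375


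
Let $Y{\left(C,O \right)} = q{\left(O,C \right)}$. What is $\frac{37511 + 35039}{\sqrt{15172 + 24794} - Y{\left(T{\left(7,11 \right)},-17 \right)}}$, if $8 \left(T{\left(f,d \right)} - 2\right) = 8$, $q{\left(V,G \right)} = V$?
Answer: $- \frac{1233350}{39677} + \frac{72550 \sqrt{39966}}{39677} \approx 334.46$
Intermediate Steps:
$T{\left(f,d \right)} = 3$ ($T{\left(f,d \right)} = 2 + \frac{1}{8} \cdot 8 = 2 + 1 = 3$)
$Y{\left(C,O \right)} = O$
$\frac{37511 + 35039}{\sqrt{15172 + 24794} - Y{\left(T{\left(7,11 \right)},-17 \right)}} = \frac{37511 + 35039}{\sqrt{15172 + 24794} - -17} = \frac{72550}{\sqrt{39966} + 17} = \frac{72550}{17 + \sqrt{39966}}$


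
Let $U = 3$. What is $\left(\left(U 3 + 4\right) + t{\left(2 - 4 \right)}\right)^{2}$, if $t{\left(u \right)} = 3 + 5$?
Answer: $441$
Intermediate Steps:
$t{\left(u \right)} = 8$
$\left(\left(U 3 + 4\right) + t{\left(2 - 4 \right)}\right)^{2} = \left(\left(3 \cdot 3 + 4\right) + 8\right)^{2} = \left(\left(9 + 4\right) + 8\right)^{2} = \left(13 + 8\right)^{2} = 21^{2} = 441$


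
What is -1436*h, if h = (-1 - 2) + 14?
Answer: -15796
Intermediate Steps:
h = 11 (h = -3 + 14 = 11)
-1436*h = -1436*11 = -15796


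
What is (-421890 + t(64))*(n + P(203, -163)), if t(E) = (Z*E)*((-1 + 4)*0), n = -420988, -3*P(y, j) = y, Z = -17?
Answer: 177639175210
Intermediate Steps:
P(y, j) = -y/3
t(E) = 0 (t(E) = (-17*E)*((-1 + 4)*0) = (-17*E)*(3*0) = -17*E*0 = 0)
(-421890 + t(64))*(n + P(203, -163)) = (-421890 + 0)*(-420988 - 1/3*203) = -421890*(-420988 - 203/3) = -421890*(-1263167/3) = 177639175210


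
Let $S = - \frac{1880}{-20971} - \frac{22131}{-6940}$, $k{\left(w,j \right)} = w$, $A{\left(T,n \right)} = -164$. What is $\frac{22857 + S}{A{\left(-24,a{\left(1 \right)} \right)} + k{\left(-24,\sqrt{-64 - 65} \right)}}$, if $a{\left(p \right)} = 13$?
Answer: $- \frac{3327056136581}{27361283120} \approx -121.6$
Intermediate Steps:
$S = \frac{477156401}{145538740}$ ($S = \left(-1880\right) \left(- \frac{1}{20971}\right) - - \frac{22131}{6940} = \frac{1880}{20971} + \frac{22131}{6940} = \frac{477156401}{145538740} \approx 3.2786$)
$\frac{22857 + S}{A{\left(-24,a{\left(1 \right)} \right)} + k{\left(-24,\sqrt{-64 - 65} \right)}} = \frac{22857 + \frac{477156401}{145538740}}{-164 - 24} = \frac{3327056136581}{145538740 \left(-188\right)} = \frac{3327056136581}{145538740} \left(- \frac{1}{188}\right) = - \frac{3327056136581}{27361283120}$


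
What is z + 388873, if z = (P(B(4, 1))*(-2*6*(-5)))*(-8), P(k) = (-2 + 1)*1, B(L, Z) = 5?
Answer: 389353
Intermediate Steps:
P(k) = -1 (P(k) = -1*1 = -1)
z = 480 (z = -(-2*6)*(-5)*(-8) = -(-12)*(-5)*(-8) = -1*60*(-8) = -60*(-8) = 480)
z + 388873 = 480 + 388873 = 389353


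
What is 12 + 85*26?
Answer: 2222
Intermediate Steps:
12 + 85*26 = 12 + 2210 = 2222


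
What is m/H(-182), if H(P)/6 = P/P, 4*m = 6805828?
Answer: 1701457/6 ≈ 2.8358e+5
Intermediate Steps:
m = 1701457 (m = (1/4)*6805828 = 1701457)
H(P) = 6 (H(P) = 6*(P/P) = 6*1 = 6)
m/H(-182) = 1701457/6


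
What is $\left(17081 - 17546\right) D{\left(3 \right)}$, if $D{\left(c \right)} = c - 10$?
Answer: $3255$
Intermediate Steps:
$D{\left(c \right)} = -10 + c$
$\left(17081 - 17546\right) D{\left(3 \right)} = \left(17081 - 17546\right) \left(-10 + 3\right) = \left(-465\right) \left(-7\right) = 3255$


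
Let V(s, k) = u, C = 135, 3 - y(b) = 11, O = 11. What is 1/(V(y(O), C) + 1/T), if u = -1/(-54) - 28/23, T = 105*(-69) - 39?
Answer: -1507788/1807853 ≈ -0.83402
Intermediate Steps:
y(b) = -8 (y(b) = 3 - 1*11 = 3 - 11 = -8)
T = -7284 (T = -7245 - 39 = -7284)
u = -1489/1242 (u = -1*(-1/54) - 28*1/23 = 1/54 - 28/23 = -1489/1242 ≈ -1.1989)
V(s, k) = -1489/1242
1/(V(y(O), C) + 1/T) = 1/(-1489/1242 + 1/(-7284)) = 1/(-1489/1242 - 1/7284) = 1/(-1807853/1507788) = -1507788/1807853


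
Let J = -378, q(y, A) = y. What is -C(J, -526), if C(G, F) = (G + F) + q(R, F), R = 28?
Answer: 876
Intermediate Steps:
C(G, F) = 28 + F + G (C(G, F) = (G + F) + 28 = (F + G) + 28 = 28 + F + G)
-C(J, -526) = -(28 - 526 - 378) = -1*(-876) = 876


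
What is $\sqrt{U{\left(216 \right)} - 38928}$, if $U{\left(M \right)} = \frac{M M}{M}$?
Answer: $2 i \sqrt{9678} \approx 196.75 i$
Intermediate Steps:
$U{\left(M \right)} = M$ ($U{\left(M \right)} = \frac{M^{2}}{M} = M$)
$\sqrt{U{\left(216 \right)} - 38928} = \sqrt{216 - 38928} = \sqrt{-38712} = 2 i \sqrt{9678}$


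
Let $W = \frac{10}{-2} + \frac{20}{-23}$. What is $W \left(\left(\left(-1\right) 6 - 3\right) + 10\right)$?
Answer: $- \frac{135}{23} \approx -5.8696$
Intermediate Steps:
$W = - \frac{135}{23}$ ($W = 10 \left(- \frac{1}{2}\right) + 20 \left(- \frac{1}{23}\right) = -5 - \frac{20}{23} = - \frac{135}{23} \approx -5.8696$)
$W \left(\left(\left(-1\right) 6 - 3\right) + 10\right) = - \frac{135 \left(\left(\left(-1\right) 6 - 3\right) + 10\right)}{23} = - \frac{135 \left(\left(-6 - 3\right) + 10\right)}{23} = - \frac{135 \left(-9 + 10\right)}{23} = \left(- \frac{135}{23}\right) 1 = - \frac{135}{23}$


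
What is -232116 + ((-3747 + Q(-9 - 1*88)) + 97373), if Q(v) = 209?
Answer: -138281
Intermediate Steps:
-232116 + ((-3747 + Q(-9 - 1*88)) + 97373) = -232116 + ((-3747 + 209) + 97373) = -232116 + (-3538 + 97373) = -232116 + 93835 = -138281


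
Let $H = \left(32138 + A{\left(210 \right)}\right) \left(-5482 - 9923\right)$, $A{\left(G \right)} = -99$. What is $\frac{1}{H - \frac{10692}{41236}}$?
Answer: $- \frac{10309}{5088118238328} \approx -2.0261 \cdot 10^{-9}$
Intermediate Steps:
$H = -493560795$ ($H = \left(32138 - 99\right) \left(-5482 - 9923\right) = 32039 \left(-15405\right) = -493560795$)
$\frac{1}{H - \frac{10692}{41236}} = \frac{1}{-493560795 - \frac{10692}{41236}} = \frac{1}{-493560795 - \frac{2673}{10309}} = \frac{1}{- \frac{5088118238328}{10309}} = - \frac{10309}{5088118238328}$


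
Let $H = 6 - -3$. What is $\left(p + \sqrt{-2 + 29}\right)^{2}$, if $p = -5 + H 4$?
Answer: $988 + 186 \sqrt{3} \approx 1310.2$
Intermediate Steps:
$H = 9$ ($H = 6 + 3 = 9$)
$p = 31$ ($p = -5 + 9 \cdot 4 = -5 + 36 = 31$)
$\left(p + \sqrt{-2 + 29}\right)^{2} = \left(31 + \sqrt{-2 + 29}\right)^{2} = \left(31 + \sqrt{27}\right)^{2} = \left(31 + 3 \sqrt{3}\right)^{2}$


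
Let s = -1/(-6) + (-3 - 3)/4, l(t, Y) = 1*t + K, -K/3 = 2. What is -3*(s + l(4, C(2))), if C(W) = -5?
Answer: 10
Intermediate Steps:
K = -6 (K = -3*2 = -6)
l(t, Y) = -6 + t (l(t, Y) = 1*t - 6 = t - 6 = -6 + t)
s = -4/3 (s = -1*(-⅙) - 6*¼ = ⅙ - 3/2 = -4/3 ≈ -1.3333)
-3*(s + l(4, C(2))) = -3*(-4/3 + (-6 + 4)) = -3*(-4/3 - 2) = -3*(-10/3) = 10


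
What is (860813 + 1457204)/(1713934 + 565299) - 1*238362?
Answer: -543280218329/2279233 ≈ -2.3836e+5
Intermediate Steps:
(860813 + 1457204)/(1713934 + 565299) - 1*238362 = 2318017/2279233 - 238362 = -543280218329/2279233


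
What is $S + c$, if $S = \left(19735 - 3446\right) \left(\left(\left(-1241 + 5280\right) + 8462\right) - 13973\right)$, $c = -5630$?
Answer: $-23983038$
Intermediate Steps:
$S = -23977408$ ($S = 16289 \left(\left(4039 + 8462\right) - 13973\right) = 16289 \left(12501 - 13973\right) = 16289 \left(-1472\right) = -23977408$)
$S + c = -23977408 - 5630 = -23983038$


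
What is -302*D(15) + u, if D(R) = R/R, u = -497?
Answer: -799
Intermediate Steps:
D(R) = 1
-302*D(15) + u = -302*1 - 497 = -302 - 497 = -799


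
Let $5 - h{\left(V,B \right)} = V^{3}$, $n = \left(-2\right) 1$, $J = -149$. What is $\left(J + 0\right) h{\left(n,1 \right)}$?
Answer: $-1937$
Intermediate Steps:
$n = -2$
$h{\left(V,B \right)} = 5 - V^{3}$
$\left(J + 0\right) h{\left(n,1 \right)} = \left(-149 + 0\right) \left(5 - \left(-2\right)^{3}\right) = - 149 \left(5 - -8\right) = - 149 \left(5 + 8\right) = \left(-149\right) 13 = -1937$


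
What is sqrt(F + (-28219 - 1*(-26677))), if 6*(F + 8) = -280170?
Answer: I*sqrt(48245) ≈ 219.65*I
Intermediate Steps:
F = -46703 (F = -8 + (1/6)*(-280170) = -8 - 46695 = -46703)
sqrt(F + (-28219 - 1*(-26677))) = sqrt(-46703 + (-28219 - 1*(-26677))) = sqrt(-46703 + (-28219 + 26677)) = sqrt(-46703 - 1542) = sqrt(-48245) = I*sqrt(48245)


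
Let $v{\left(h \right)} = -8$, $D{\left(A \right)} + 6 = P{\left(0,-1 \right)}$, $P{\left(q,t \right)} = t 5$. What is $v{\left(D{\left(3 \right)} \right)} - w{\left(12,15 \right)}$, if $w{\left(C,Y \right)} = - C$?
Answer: $4$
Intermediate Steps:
$P{\left(q,t \right)} = 5 t$
$D{\left(A \right)} = -11$ ($D{\left(A \right)} = -6 + 5 \left(-1\right) = -6 - 5 = -11$)
$v{\left(D{\left(3 \right)} \right)} - w{\left(12,15 \right)} = -8 - \left(-1\right) 12 = -8 - -12 = -8 + 12 = 4$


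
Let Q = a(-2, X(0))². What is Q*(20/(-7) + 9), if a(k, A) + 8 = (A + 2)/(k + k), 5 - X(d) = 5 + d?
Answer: 12427/28 ≈ 443.82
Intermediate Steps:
X(d) = -d (X(d) = 5 - (5 + d) = 5 + (-5 - d) = -d)
a(k, A) = -8 + (2 + A)/(2*k) (a(k, A) = -8 + (A + 2)/(k + k) = -8 + (2 + A)/((2*k)) = -8 + (2 + A)*(1/(2*k)) = -8 + (2 + A)/(2*k))
Q = 289/4 (Q = ((½)*(2 - 1*0 - 16*(-2))/(-2))² = ((½)*(-½)*(2 + 0 + 32))² = ((½)*(-½)*34)² = (-17/2)² = 289/4 ≈ 72.250)
Q*(20/(-7) + 9) = 289*(20/(-7) + 9)/4 = 289*(20*(-⅐) + 9)/4 = 289*(-20/7 + 9)/4 = (289/4)*(43/7) = 12427/28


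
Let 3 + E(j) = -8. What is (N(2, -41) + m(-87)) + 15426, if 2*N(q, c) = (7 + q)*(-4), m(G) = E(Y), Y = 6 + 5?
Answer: 15397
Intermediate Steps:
Y = 11
E(j) = -11 (E(j) = -3 - 8 = -11)
m(G) = -11
N(q, c) = -14 - 2*q (N(q, c) = ((7 + q)*(-4))/2 = (-28 - 4*q)/2 = -14 - 2*q)
(N(2, -41) + m(-87)) + 15426 = ((-14 - 2*2) - 11) + 15426 = ((-14 - 4) - 11) + 15426 = (-18 - 11) + 15426 = -29 + 15426 = 15397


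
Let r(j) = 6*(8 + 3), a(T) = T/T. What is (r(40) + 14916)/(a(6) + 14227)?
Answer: 7491/7114 ≈ 1.0530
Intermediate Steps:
a(T) = 1
r(j) = 66 (r(j) = 6*11 = 66)
(r(40) + 14916)/(a(6) + 14227) = (66 + 14916)/(1 + 14227) = 14982/14228 = 14982*(1/14228) = 7491/7114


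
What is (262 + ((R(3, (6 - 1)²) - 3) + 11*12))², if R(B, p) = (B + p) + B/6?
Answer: 703921/4 ≈ 1.7598e+5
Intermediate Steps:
R(B, p) = p + 7*B/6 (R(B, p) = (B + p) + B*(⅙) = (B + p) + B/6 = p + 7*B/6)
(262 + ((R(3, (6 - 1)²) - 3) + 11*12))² = (262 + ((((6 - 1)² + (7/6)*3) - 3) + 11*12))² = (262 + (((5² + 7/2) - 3) + 132))² = (262 + (((25 + 7/2) - 3) + 132))² = (262 + ((57/2 - 3) + 132))² = (262 + (51/2 + 132))² = (262 + 315/2)² = (839/2)² = 703921/4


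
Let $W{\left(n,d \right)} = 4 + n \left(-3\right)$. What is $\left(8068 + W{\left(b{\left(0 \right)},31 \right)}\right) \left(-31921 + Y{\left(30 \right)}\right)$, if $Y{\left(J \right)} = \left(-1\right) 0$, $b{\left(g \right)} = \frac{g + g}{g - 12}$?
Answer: $-257666312$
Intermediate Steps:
$b{\left(g \right)} = \frac{2 g}{-12 + g}$
$W{\left(n,d \right)} = 4 - 3 n$
$Y{\left(J \right)} = 0$
$\left(8068 + W{\left(b{\left(0 \right)},31 \right)}\right) \left(-31921 + Y{\left(30 \right)}\right) = \left(8068 + \left(4 - 3 \cdot 2 \cdot 0 \frac{1}{-12 + 0}\right)\right) \left(-31921 + 0\right) = \left(8068 + \left(4 - 3 \cdot 2 \cdot 0 \frac{1}{-12}\right)\right) \left(-31921\right) = \left(8068 + \left(4 - 3 \cdot 2 \cdot 0 \left(- \frac{1}{12}\right)\right)\right) \left(-31921\right) = \left(8068 + \left(4 - 0\right)\right) \left(-31921\right) = \left(8068 + \left(4 + 0\right)\right) \left(-31921\right) = \left(8068 + 4\right) \left(-31921\right) = 8072 \left(-31921\right) = -257666312$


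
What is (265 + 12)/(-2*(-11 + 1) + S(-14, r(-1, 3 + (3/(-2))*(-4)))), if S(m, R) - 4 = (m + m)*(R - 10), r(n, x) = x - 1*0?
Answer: 277/52 ≈ 5.3269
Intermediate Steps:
r(n, x) = x (r(n, x) = x + 0 = x)
S(m, R) = 4 + 2*m*(-10 + R) (S(m, R) = 4 + (m + m)*(R - 10) = 4 + (2*m)*(-10 + R) = 4 + 2*m*(-10 + R))
(265 + 12)/(-2*(-11 + 1) + S(-14, r(-1, 3 + (3/(-2))*(-4)))) = (265 + 12)/(-2*(-11 + 1) + (4 - 20*(-14) + 2*(3 + (3/(-2))*(-4))*(-14))) = 277/(-2*(-10) + (4 + 280 + 2*(3 + (3*(-½))*(-4))*(-14))) = 277/(20 + (4 + 280 + 2*(3 - 3/2*(-4))*(-14))) = 277/(20 + (4 + 280 + 2*(3 + 6)*(-14))) = 277/(20 + (4 + 280 + 2*9*(-14))) = 277/(20 + (4 + 280 - 252)) = 277/(20 + 32) = 277/52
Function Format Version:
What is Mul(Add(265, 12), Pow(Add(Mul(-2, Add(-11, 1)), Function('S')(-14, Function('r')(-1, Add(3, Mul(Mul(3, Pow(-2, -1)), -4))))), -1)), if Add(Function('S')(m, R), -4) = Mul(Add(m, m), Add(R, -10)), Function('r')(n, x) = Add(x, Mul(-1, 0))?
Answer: Rational(277, 52) ≈ 5.3269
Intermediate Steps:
Function('r')(n, x) = x (Function('r')(n, x) = Add(x, 0) = x)
Function('S')(m, R) = Add(4, Mul(2, m, Add(-10, R))) (Function('S')(m, R) = Add(4, Mul(Add(m, m), Add(R, -10))) = Add(4, Mul(Mul(2, m), Add(-10, R))) = Add(4, Mul(2, m, Add(-10, R))))
Mul(Add(265, 12), Pow(Add(Mul(-2, Add(-11, 1)), Function('S')(-14, Function('r')(-1, Add(3, Mul(Mul(3, Pow(-2, -1)), -4))))), -1)) = Mul(Add(265, 12), Pow(Add(Mul(-2, Add(-11, 1)), Add(4, Mul(-20, -14), Mul(2, Add(3, Mul(Mul(3, Pow(-2, -1)), -4)), -14))), -1)) = Mul(277, Pow(Add(Mul(-2, -10), Add(4, 280, Mul(2, Add(3, Mul(Mul(3, Rational(-1, 2)), -4)), -14))), -1)) = Mul(277, Pow(Add(20, Add(4, 280, Mul(2, Add(3, Mul(Rational(-3, 2), -4)), -14))), -1)) = Mul(277, Pow(Add(20, Add(4, 280, Mul(2, Add(3, 6), -14))), -1)) = Mul(277, Pow(Add(20, Add(4, 280, Mul(2, 9, -14))), -1)) = Mul(277, Pow(Add(20, Add(4, 280, -252)), -1)) = Mul(277, Pow(Add(20, 32), -1)) = Mul(277, Pow(52, -1)) = Mul(277, Rational(1, 52)) = Rational(277, 52)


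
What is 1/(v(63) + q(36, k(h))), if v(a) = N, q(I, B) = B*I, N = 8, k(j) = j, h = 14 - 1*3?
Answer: 1/404 ≈ 0.0024752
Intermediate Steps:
h = 11 (h = 14 - 3 = 11)
v(a) = 8
1/(v(63) + q(36, k(h))) = 1/(8 + 11*36) = 1/(8 + 396) = 1/404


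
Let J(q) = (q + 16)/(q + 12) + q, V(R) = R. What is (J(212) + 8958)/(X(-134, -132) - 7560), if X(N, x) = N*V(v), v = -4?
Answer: -513577/393344 ≈ -1.3057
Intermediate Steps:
J(q) = q + (16 + q)/(12 + q) (J(q) = (16 + q)/(12 + q) + q = q + (16 + q)/(12 + q))
X(N, x) = -4*N (X(N, x) = N*(-4) = -4*N)
(J(212) + 8958)/(X(-134, -132) - 7560) = ((16 + 212² + 13*212)/(12 + 212) + 8958)/(-4*(-134) - 7560) = ((16 + 44944 + 2756)/224 + 8958)/(536 - 7560) = ((1/224)*47716 + 8958)/(-7024) = (11929/56 + 8958)*(-1/7024) = (513577/56)*(-1/7024) = -513577/393344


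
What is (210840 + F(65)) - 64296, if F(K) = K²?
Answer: 150769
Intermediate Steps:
(210840 + F(65)) - 64296 = (210840 + 65²) - 64296 = (210840 + 4225) - 64296 = 215065 - 64296 = 150769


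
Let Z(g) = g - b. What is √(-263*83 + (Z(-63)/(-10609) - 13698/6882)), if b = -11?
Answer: 3*I*√33855724901410/118141 ≈ 147.75*I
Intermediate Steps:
Z(g) = 11 + g (Z(g) = g - 1*(-11) = g + 11 = 11 + g)
√(-263*83 + (Z(-63)/(-10609) - 13698/6882)) = √(-263*83 + ((11 - 63)/(-10609) - 13698/6882)) = √(-21829 + (-52*(-1/10609) - 13698*1/6882)) = √(-21829 + (52/10609 - 2283/1147)) = √(-21829 - 24160703/12168523) = √(-265650849270/12168523) = 3*I*√33855724901410/118141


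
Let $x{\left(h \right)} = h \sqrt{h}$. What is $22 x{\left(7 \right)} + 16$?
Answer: $16 + 154 \sqrt{7} \approx 423.45$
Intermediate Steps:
$x{\left(h \right)} = h^{\frac{3}{2}}$
$22 x{\left(7 \right)} + 16 = 22 \cdot 7^{\frac{3}{2}} + 16 = 22 \cdot 7 \sqrt{7} + 16 = 154 \sqrt{7} + 16 = 16 + 154 \sqrt{7}$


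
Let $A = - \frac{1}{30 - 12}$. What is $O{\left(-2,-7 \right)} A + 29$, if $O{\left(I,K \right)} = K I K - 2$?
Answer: $\frac{311}{9} \approx 34.556$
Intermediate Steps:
$A = - \frac{1}{18} \approx -0.055556$
$O{\left(I,K \right)} = -2 + I K^{2}$ ($O{\left(I,K \right)} = I K K - 2 = I K^{2} - 2 = -2 + I K^{2}$)
$O{\left(-2,-7 \right)} A + 29 = \left(-2 - 2 \left(-7\right)^{2}\right) \left(- \frac{1}{18}\right) + 29 = \left(-2 - 98\right) \left(- \frac{1}{18}\right) + 29 = \left(-100\right) \left(- \frac{1}{18}\right) + 29 = \frac{50}{9} + 29 = \frac{311}{9}$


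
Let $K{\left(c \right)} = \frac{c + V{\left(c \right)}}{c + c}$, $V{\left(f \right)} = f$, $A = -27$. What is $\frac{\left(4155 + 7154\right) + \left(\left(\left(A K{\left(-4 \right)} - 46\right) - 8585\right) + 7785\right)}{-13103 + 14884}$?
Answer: $\frac{10436}{1781} \approx 5.8596$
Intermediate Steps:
$K{\left(c \right)} = 1$ ($K{\left(c \right)} = \frac{c + c}{c + c} = \frac{2 c}{2 c} = 2 c \frac{1}{2 c} = 1$)
$\frac{\left(4155 + 7154\right) + \left(\left(\left(A K{\left(-4 \right)} - 46\right) - 8585\right) + 7785\right)}{-13103 + 14884} = \frac{\left(4155 + 7154\right) + \left(\left(\left(\left(-27\right) 1 - 46\right) - 8585\right) + 7785\right)}{-13103 + 14884} = \frac{11309 + \left(\left(\left(-27 - 46\right) - 8585\right) + 7785\right)}{1781} = \left(11309 + \left(\left(-73 - 8585\right) + 7785\right)\right) \frac{1}{1781} = \left(11309 + \left(-8658 + 7785\right)\right) \frac{1}{1781} = \left(11309 - 873\right) \frac{1}{1781} = 10436 \cdot \frac{1}{1781} = \frac{10436}{1781}$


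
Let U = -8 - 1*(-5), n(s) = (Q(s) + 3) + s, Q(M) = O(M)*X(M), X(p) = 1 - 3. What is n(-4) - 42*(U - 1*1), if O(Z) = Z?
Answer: 175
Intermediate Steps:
X(p) = -2
Q(M) = -2*M (Q(M) = M*(-2) = -2*M)
n(s) = 3 - s (n(s) = (-2*s + 3) + s = (3 - 2*s) + s = 3 - s)
U = -3 (U = -8 + 5 = -3)
n(-4) - 42*(U - 1*1) = (3 - 1*(-4)) - 42*(-3 - 1*1) = (3 + 4) - 42*(-3 - 1) = 7 - 42*(-4) = 7 + 168 = 175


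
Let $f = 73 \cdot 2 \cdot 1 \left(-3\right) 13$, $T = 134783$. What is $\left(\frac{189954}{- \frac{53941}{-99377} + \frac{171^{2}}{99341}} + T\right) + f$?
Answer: $\frac{1471056814563530}{4132217869} \approx 3.56 \cdot 10^{5}$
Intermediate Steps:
$f = -5694$ ($f = 73 \cdot 2 \left(-3\right) 13 = 73 \left(\left(-6\right) 13\right) = 73 \left(-78\right) = -5694$)
$\left(\frac{189954}{- \frac{53941}{-99377} + \frac{171^{2}}{99341}} + T\right) + f = \left(\frac{189954}{- \frac{53941}{-99377} + \frac{171^{2}}{99341}} + 134783\right) - 5694 = \left(\frac{189954}{\left(-53941\right) \left(- \frac{1}{99377}\right) + 29241 \cdot \frac{1}{99341}} + 134783\right) - 5694 = \left(\frac{189954}{\frac{53941}{99377} + \frac{29241}{99341}} + 134783\right) - 5694 = \left(\frac{189954}{\frac{8264435738}{9872210557}} + 134783\right) - 5694 = \left(189954 \cdot \frac{9872210557}{8264435738} + 134783\right) - 5694 = \left(\frac{937632942072189}{4132217869} + 134783\right) - 5694 = \frac{1494585663109616}{4132217869} - 5694 = \frac{1471056814563530}{4132217869}$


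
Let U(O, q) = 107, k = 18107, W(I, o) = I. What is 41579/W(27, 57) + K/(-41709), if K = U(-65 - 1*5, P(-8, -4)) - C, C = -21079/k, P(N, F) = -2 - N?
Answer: 10467147232807/6797023767 ≈ 1540.0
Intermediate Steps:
C = -21079/18107 ≈ -1.1641
K = 1958528/18107 (K = 107 - 1*(-21079/18107) = 107 + 21079/18107 = 1958528/18107 ≈ 108.16)
41579/W(27, 57) + K/(-41709) = 41579/27 + (1958528/18107)/(-41709) = 41579*(1/27) + (1958528/18107)*(-1/41709) = 41579/27 - 1958528/755224863 = 10467147232807/6797023767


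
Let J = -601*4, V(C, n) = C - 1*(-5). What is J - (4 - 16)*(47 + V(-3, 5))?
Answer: -1816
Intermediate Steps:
V(C, n) = 5 + C (V(C, n) = C + 5 = 5 + C)
J = -2404
J - (4 - 16)*(47 + V(-3, 5)) = -2404 - (4 - 16)*(47 + (5 - 3)) = -2404 - (-12)*(47 + 2) = -2404 - (-12)*49 = -2404 - 1*(-588) = -2404 + 588 = -1816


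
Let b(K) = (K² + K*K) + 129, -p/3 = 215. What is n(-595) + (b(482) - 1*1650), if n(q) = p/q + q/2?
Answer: 110153679/238 ≈ 4.6283e+5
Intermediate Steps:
p = -645 (p = -3*215 = -645)
b(K) = 129 + 2*K² (b(K) = (K² + K²) + 129 = 2*K² + 129 = 129 + 2*K²)
n(q) = q/2 - 645/q (n(q) = -645/q + q/2 = q/2 - 645/q)
n(-595) + (b(482) - 1*1650) = ((½)*(-595) - 645/(-595)) + ((129 + 2*482²) - 1*1650) = (-595/2 - 645*(-1/595)) + ((129 + 2*232324) - 1650) = (-595/2 + 129/119) + ((129 + 464648) - 1650) = -70547/238 + (464777 - 1650) = -70547/238 + 463127 = 110153679/238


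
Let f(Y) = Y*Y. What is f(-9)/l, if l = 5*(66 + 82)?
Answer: 81/740 ≈ 0.10946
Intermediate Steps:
l = 740 (l = 5*148 = 740)
f(Y) = Y**2
f(-9)/l = (-9)**2/740 = 81*(1/740) = 81/740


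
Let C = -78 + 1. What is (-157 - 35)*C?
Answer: 14784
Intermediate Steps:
C = -77
(-157 - 35)*C = (-157 - 35)*(-77) = -192*(-77) = 14784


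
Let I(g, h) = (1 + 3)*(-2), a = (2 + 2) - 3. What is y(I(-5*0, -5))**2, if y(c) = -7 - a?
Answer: 64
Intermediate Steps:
a = 1 (a = 4 - 3 = 1)
I(g, h) = -8 (I(g, h) = 4*(-2) = -8)
y(c) = -8 (y(c) = -7 - 1*1 = -7 - 1 = -8)
y(I(-5*0, -5))**2 = (-8)**2 = 64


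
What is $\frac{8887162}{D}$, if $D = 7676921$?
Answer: $\frac{8887162}{7676921} \approx 1.1576$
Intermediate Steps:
$\frac{8887162}{D} = \frac{8887162}{7676921}$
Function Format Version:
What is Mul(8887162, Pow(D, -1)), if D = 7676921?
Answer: Rational(8887162, 7676921) ≈ 1.1576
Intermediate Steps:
Mul(8887162, Pow(D, -1)) = Mul(8887162, Pow(7676921, -1)) = Mul(8887162, Rational(1, 7676921)) = Rational(8887162, 7676921)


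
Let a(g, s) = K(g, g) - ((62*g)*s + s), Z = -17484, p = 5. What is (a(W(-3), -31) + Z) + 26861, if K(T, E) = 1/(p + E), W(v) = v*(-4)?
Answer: 552025/17 ≈ 32472.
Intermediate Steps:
W(v) = -4*v
K(T, E) = 1/(5 + E)
a(g, s) = 1/(5 + g) - s - 62*g*s (a(g, s) = 1/(5 + g) - ((62*g)*s + s) = 1/(5 + g) - (62*g*s + s) = 1/(5 + g) - (s + 62*g*s) = 1/(5 + g) + (-s - 62*g*s) = 1/(5 + g) - s - 62*g*s)
(a(W(-3), -31) + Z) + 26861 = ((1 - 1*(-31)*(1 + 62*(-4*(-3)))*(5 - 4*(-3)))/(5 - 4*(-3)) - 17484) + 26861 = ((1 - 1*(-31)*(1 + 62*12)*(5 + 12))/(5 + 12) - 17484) + 26861 = ((1 - 1*(-31)*(1 + 744)*17)/17 - 17484) + 26861 = ((1 - 1*(-31)*745*17)/17 - 17484) + 26861 = ((1 + 392615)/17 - 17484) + 26861 = ((1/17)*392616 - 17484) + 26861 = (392616/17 - 17484) + 26861 = 95388/17 + 26861 = 552025/17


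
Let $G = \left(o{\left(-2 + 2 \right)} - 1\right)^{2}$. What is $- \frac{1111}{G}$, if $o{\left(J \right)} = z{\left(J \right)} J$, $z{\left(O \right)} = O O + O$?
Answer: $-1111$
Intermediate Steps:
$z{\left(O \right)} = O + O^{2}$ ($z{\left(O \right)} = O^{2} + O = O + O^{2}$)
$o{\left(J \right)} = J^{2} \left(1 + J\right)$ ($o{\left(J \right)} = J \left(1 + J\right) J = J^{2} \left(1 + J\right)$)
$G = 1$ ($G = \left(\left(-2 + 2\right)^{2} \left(1 + \left(-2 + 2\right)\right) - 1\right)^{2} = \left(0^{2} \left(1 + 0\right) - 1\right)^{2} = \left(0 \cdot 1 - 1\right)^{2} = \left(0 - 1\right)^{2} = \left(-1\right)^{2} = 1$)
$- \frac{1111}{G} = - \frac{1111}{1} = \left(-1111\right) 1 = -1111$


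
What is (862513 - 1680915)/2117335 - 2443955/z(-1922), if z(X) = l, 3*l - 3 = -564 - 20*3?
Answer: 5174502050711/438288345 ≈ 11806.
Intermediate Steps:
l = -207 (l = 1 + (-564 - 20*3)/3 = 1 + (-564 - 60)/3 = 1 + (1/3)*(-624) = 1 - 208 = -207)
z(X) = -207
(862513 - 1680915)/2117335 - 2443955/z(-1922) = (862513 - 1680915)/2117335 - 2443955/(-207) = -818402*1/2117335 - 2443955*(-1/207) = -818402/2117335 + 2443955/207 = 5174502050711/438288345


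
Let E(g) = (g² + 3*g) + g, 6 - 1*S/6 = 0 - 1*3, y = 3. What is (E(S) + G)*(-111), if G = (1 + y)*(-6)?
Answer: -344988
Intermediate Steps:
G = -24 (G = (1 + 3)*(-6) = 4*(-6) = -24)
S = 54 (S = 36 - 6*(0 - 1*3) = 36 - 6*(0 - 3) = 36 - 6*(-3) = 36 + 18 = 54)
E(g) = g² + 4*g
(E(S) + G)*(-111) = (54*(4 + 54) - 24)*(-111) = (54*58 - 24)*(-111) = (3132 - 24)*(-111) = 3108*(-111) = -344988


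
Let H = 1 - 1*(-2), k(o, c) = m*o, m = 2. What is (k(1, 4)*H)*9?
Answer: 54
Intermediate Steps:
k(o, c) = 2*o
H = 3 (H = 1 + 2 = 3)
(k(1, 4)*H)*9 = ((2*1)*3)*9 = (2*3)*9 = 6*9 = 54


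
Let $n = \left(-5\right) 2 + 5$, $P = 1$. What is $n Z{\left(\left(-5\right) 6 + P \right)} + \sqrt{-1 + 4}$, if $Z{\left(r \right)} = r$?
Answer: $145 + \sqrt{3} \approx 146.73$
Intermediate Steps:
$n = -5$ ($n = -10 + 5 = -5$)
$n Z{\left(\left(-5\right) 6 + P \right)} + \sqrt{-1 + 4} = - 5 \left(\left(-5\right) 6 + 1\right) + \sqrt{-1 + 4} = - 5 \left(-30 + 1\right) + \sqrt{3} = \left(-5\right) \left(-29\right) + \sqrt{3} = 145 + \sqrt{3}$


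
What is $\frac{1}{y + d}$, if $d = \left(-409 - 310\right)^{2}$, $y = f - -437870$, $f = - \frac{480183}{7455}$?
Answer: $\frac{2485}{2372594974} \approx 1.0474 \cdot 10^{-6}$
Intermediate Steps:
$f = - \frac{160061}{2485}$ ($f = \left(-480183\right) \frac{1}{7455} = - \frac{160061}{2485} \approx -64.411$)
$y = \frac{1087946889}{2485}$ ($y = - \frac{160061}{2485} - -437870 = - \frac{160061}{2485} + 437870 = \frac{1087946889}{2485} \approx 4.3781 \cdot 10^{5}$)
$d = 516961$ ($d = \left(-719\right)^{2} = 516961$)
$\frac{1}{y + d} = \frac{1}{\frac{1087946889}{2485} + 516961} = \frac{1}{\frac{2372594974}{2485}} = \frac{2485}{2372594974}$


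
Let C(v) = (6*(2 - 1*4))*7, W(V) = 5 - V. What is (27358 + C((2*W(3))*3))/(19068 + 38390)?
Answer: 13637/28729 ≈ 0.47468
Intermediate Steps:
C(v) = -84 (C(v) = (6*(2 - 4))*7 = (6*(-2))*7 = -12*7 = -84)
(27358 + C((2*W(3))*3))/(19068 + 38390) = (27358 - 84)/(19068 + 38390) = 27274/57458 = 27274*(1/57458) = 13637/28729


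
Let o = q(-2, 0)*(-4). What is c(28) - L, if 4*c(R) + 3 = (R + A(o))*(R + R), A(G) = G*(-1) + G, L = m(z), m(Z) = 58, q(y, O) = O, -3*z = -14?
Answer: 1333/4 ≈ 333.25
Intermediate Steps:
z = 14/3 (z = -⅓*(-14) = 14/3 ≈ 4.6667)
o = 0 (o = 0*(-4) = 0)
L = 58
A(G) = 0 (A(G) = -G + G = 0)
c(R) = -¾ + R²/2 (c(R) = -¾ + ((R + 0)*(R + R))/4 = -¾ + (R*(2*R))/4 = -¾ + (2*R²)/4 = -¾ + R²/2)
c(28) - L = (-¾ + (½)*28²) - 1*58 = (-¾ + (½)*784) - 58 = (-¾ + 392) - 58 = 1565/4 - 58 = 1333/4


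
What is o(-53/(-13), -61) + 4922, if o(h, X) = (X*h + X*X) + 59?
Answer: 109893/13 ≈ 8453.3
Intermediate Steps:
o(h, X) = 59 + X² + X*h (o(h, X) = (X*h + X²) + 59 = (X² + X*h) + 59 = 59 + X² + X*h)
o(-53/(-13), -61) + 4922 = (59 + (-61)² - (-3233)/(-13)) + 4922 = (59 + 3721 - (-3233)*(-1)/13) + 4922 = (59 + 3721 - 61*53/13) + 4922 = (59 + 3721 - 3233/13) + 4922 = 45907/13 + 4922 = 109893/13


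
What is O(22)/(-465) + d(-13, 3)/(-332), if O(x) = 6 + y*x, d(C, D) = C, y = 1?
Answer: -3251/154380 ≈ -0.021058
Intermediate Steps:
O(x) = 6 + x (O(x) = 6 + 1*x = 6 + x)
O(22)/(-465) + d(-13, 3)/(-332) = (6 + 22)/(-465) - 13/(-332) = 28*(-1/465) - 13*(-1/332) = -28/465 + 13/332 = -3251/154380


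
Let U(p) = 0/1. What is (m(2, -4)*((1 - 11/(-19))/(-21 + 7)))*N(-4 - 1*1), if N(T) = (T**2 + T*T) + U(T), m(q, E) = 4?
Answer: -3000/133 ≈ -22.556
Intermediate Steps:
U(p) = 0 (U(p) = 0*1 = 0)
N(T) = 2*T**2 (N(T) = (T**2 + T*T) + 0 = (T**2 + T**2) + 0 = 2*T**2 + 0 = 2*T**2)
(m(2, -4)*((1 - 11/(-19))/(-21 + 7)))*N(-4 - 1*1) = (4*((1 - 11/(-19))/(-21 + 7)))*(2*(-4 - 1*1)**2) = (4*((1 - 11*(-1/19))/(-14)))*(2*(-4 - 1)**2) = (4*((1 + 11/19)*(-1/14)))*(2*(-5)**2) = (4*((30/19)*(-1/14)))*(2*25) = (4*(-15/133))*50 = -60/133*50 = -3000/133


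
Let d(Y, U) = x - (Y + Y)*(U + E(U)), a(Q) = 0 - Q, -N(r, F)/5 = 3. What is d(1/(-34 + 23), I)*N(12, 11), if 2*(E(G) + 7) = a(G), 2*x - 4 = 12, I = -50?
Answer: -360/11 ≈ -32.727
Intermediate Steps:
N(r, F) = -15 (N(r, F) = -5*3 = -15)
a(Q) = -Q
x = 8 (x = 2 + (½)*12 = 2 + 6 = 8)
E(G) = -7 - G/2 (E(G) = -7 + (-G)/2 = -7 - G/2)
d(Y, U) = 8 - 2*Y*(-7 + U/2) (d(Y, U) = 8 - (Y + Y)*(U + (-7 - U/2)) = 8 - 2*Y*(-7 + U/2))
d(1/(-34 + 23), I)*N(12, 11) = (8 + 14/(-34 + 23) - 1*(-50)/(-34 + 23))*(-15) = (8 + 14/(-11) - 1*(-50)/(-11))*(-15) = (8 + 14*(-1/11) - 1*(-50)*(-1/11))*(-15) = (8 - 14/11 - 50/11)*(-15) = (24/11)*(-15) = -360/11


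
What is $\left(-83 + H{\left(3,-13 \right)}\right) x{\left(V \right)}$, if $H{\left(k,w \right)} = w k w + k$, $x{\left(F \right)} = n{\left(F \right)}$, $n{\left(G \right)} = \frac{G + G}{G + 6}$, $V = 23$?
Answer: $\frac{19642}{29} \approx 677.31$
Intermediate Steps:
$n{\left(G \right)} = \frac{2 G}{6 + G}$
$x{\left(F \right)} = \frac{2 F}{6 + F}$
$H{\left(k,w \right)} = k + k w^{2}$ ($H{\left(k,w \right)} = k w w + k = k w^{2} + k = k + k w^{2}$)
$\left(-83 + H{\left(3,-13 \right)}\right) x{\left(V \right)} = \left(-83 + 3 \left(1 + \left(-13\right)^{2}\right)\right) 2 \cdot 23 \frac{1}{6 + 23} = \left(-83 + 3 \left(1 + 169\right)\right) 2 \cdot 23 \cdot \frac{1}{29} = \left(-83 + 3 \cdot 170\right) 2 \cdot 23 \cdot \frac{1}{29} = \left(-83 + 510\right) \frac{46}{29} = 427 \cdot \frac{46}{29} = \frac{19642}{29}$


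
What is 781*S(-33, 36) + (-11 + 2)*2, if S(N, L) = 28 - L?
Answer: -6266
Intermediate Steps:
781*S(-33, 36) + (-11 + 2)*2 = 781*(28 - 1*36) + (-11 + 2)*2 = 781*(28 - 36) - 9*2 = 781*(-8) - 18 = -6248 - 18 = -6266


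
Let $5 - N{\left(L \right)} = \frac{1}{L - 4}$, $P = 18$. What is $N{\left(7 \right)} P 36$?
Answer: $3024$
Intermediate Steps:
$N{\left(L \right)} = 5 - \frac{1}{-4 + L}$ ($N{\left(L \right)} = 5 - \frac{1}{L - 4} = 5 - \frac{1}{-4 + L}$)
$N{\left(7 \right)} P 36 = \frac{-21 + 5 \cdot 7}{-4 + 7} \cdot 18 \cdot 36 = \frac{-21 + 35}{3} \cdot 18 \cdot 36 = \frac{1}{3} \cdot 14 \cdot 18 \cdot 36 = \frac{14}{3} \cdot 18 \cdot 36 = 84 \cdot 36 = 3024$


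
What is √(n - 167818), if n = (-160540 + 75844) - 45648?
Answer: I*√298162 ≈ 546.04*I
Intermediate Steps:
n = -130344 (n = -84696 - 45648 = -130344)
√(n - 167818) = √(-130344 - 167818) = √(-298162) = I*√298162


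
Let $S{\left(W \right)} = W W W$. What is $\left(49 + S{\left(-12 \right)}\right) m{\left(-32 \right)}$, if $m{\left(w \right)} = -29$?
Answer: $48691$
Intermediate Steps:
$S{\left(W \right)} = W^{3}$ ($S{\left(W \right)} = W^{2} W = W^{3}$)
$\left(49 + S{\left(-12 \right)}\right) m{\left(-32 \right)} = \left(49 + \left(-12\right)^{3}\right) \left(-29\right) = \left(49 - 1728\right) \left(-29\right) = \left(-1679\right) \left(-29\right) = 48691$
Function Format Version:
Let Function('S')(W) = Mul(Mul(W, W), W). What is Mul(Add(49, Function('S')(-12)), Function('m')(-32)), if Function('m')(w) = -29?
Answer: 48691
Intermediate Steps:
Function('S')(W) = Pow(W, 3) (Function('S')(W) = Mul(Pow(W, 2), W) = Pow(W, 3))
Mul(Add(49, Function('S')(-12)), Function('m')(-32)) = Mul(Add(49, Pow(-12, 3)), -29) = Mul(Add(49, -1728), -29) = Mul(-1679, -29) = 48691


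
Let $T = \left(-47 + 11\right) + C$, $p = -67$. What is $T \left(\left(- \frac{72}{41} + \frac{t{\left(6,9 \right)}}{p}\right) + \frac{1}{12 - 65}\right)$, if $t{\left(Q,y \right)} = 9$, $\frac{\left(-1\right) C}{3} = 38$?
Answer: $\frac{41696400}{145591} \approx 286.39$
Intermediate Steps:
$C = -114$ ($C = \left(-3\right) 38 = -114$)
$T = -150$ ($T = \left(-47 + 11\right) - 114 = -36 - 114 = -150$)
$T \left(\left(- \frac{72}{41} + \frac{t{\left(6,9 \right)}}{p}\right) + \frac{1}{12 - 65}\right) = - 150 \left(\left(- \frac{72}{41} + \frac{9}{-67}\right) + \frac{1}{12 - 65}\right) = - 150 \left(\left(\left(-72\right) \frac{1}{41} + 9 \left(- \frac{1}{67}\right)\right) + \frac{1}{-53}\right) = - 150 \left(\left(- \frac{72}{41} - \frac{9}{67}\right) - \frac{1}{53}\right) = - 150 \left(- \frac{5193}{2747} - \frac{1}{53}\right) = \left(-150\right) \left(- \frac{277976}{145591}\right) = \frac{41696400}{145591}$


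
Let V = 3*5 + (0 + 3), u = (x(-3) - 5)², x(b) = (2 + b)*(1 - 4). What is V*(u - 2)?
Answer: 36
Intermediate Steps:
x(b) = -6 - 3*b (x(b) = (2 + b)*(-3) = -6 - 3*b)
u = 4 (u = ((-6 - 3*(-3)) - 5)² = ((-6 + 9) - 5)² = (3 - 5)² = (-2)² = 4)
V = 18 (V = 15 + 3 = 18)
V*(u - 2) = 18*(4 - 2) = 18*2 = 36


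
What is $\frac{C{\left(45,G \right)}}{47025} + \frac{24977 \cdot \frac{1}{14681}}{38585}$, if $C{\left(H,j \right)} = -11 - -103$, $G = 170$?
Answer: $\frac{10657890169}{5327616350925} \approx 0.0020005$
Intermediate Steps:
$C{\left(H,j \right)} = 92$ ($C{\left(H,j \right)} = -11 + 103 = 92$)
$\frac{C{\left(45,G \right)}}{47025} + \frac{24977 \cdot \frac{1}{14681}}{38585} = \frac{92}{47025} + \frac{24977 \cdot \frac{1}{14681}}{38585} = 92 \cdot \frac{1}{47025} + 24977 \cdot \frac{1}{14681} \cdot \frac{1}{38585} = \frac{92}{47025} + \frac{24977}{14681} \cdot \frac{1}{38585} = \frac{92}{47025} + \frac{24977}{566466385} = \frac{10657890169}{5327616350925}$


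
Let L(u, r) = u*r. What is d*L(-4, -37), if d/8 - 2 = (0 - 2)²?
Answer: 7104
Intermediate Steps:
d = 48 (d = 16 + 8*(0 - 2)² = 16 + 8*(-2)² = 16 + 8*4 = 16 + 32 = 48)
L(u, r) = r*u
d*L(-4, -37) = 48*(-37*(-4)) = 48*148 = 7104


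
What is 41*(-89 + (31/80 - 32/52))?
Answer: -3804677/1040 ≈ -3658.3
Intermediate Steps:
41*(-89 + (31/80 - 32/52)) = 41*(-89 + (31*(1/80) - 32*1/52)) = 41*(-89 + (31/80 - 8/13)) = 41*(-89 - 237/1040) = 41*(-92797/1040) = -3804677/1040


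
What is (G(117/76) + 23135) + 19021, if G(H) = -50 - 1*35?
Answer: 42071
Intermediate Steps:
G(H) = -85 (G(H) = -50 - 35 = -85)
(G(117/76) + 23135) + 19021 = (-85 + 23135) + 19021 = 23050 + 19021 = 42071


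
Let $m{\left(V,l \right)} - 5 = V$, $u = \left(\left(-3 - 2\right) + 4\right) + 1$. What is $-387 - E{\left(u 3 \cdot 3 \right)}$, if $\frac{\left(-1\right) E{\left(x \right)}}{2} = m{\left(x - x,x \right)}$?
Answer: $-377$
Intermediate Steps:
$u = 0$ ($u = \left(\left(-3 - 2\right) + 4\right) + 1 = \left(-5 + 4\right) + 1 = -1 + 1 = 0$)
$m{\left(V,l \right)} = 5 + V$
$E{\left(x \right)} = -10$ ($E{\left(x \right)} = - 2 \left(5 + \left(x - x\right)\right) = - 2 \left(5 + 0\right) = \left(-2\right) 5 = -10$)
$-387 - E{\left(u 3 \cdot 3 \right)} = -387 - -10 = -387 + 10 = -377$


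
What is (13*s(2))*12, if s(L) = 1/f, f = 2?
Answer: 78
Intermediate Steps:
s(L) = ½ (s(L) = 1/2 = ½)
(13*s(2))*12 = (13*(½))*12 = (13/2)*12 = 78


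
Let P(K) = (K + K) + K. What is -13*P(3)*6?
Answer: -702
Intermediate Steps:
P(K) = 3*K (P(K) = 2*K + K = 3*K)
-13*P(3)*6 = -39*3*6 = -13*9*6 = -117*6 = -702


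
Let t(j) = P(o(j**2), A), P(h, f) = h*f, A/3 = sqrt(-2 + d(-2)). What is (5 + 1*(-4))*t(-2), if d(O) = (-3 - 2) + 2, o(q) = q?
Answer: 12*I*sqrt(5) ≈ 26.833*I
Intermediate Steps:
d(O) = -3 (d(O) = -5 + 2 = -3)
A = 3*I*sqrt(5) (A = 3*sqrt(-2 - 3) = 3*sqrt(-5) = 3*(I*sqrt(5)) = 3*I*sqrt(5) ≈ 6.7082*I)
P(h, f) = f*h
t(j) = 3*I*sqrt(5)*j**2 (t(j) = (3*I*sqrt(5))*j**2 = 3*I*sqrt(5)*j**2)
(5 + 1*(-4))*t(-2) = (5 + 1*(-4))*(3*I*sqrt(5)*(-2)**2) = (5 - 4)*(3*I*sqrt(5)*4) = 1*(12*I*sqrt(5)) = 12*I*sqrt(5)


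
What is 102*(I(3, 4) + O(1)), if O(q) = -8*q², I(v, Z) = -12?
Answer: -2040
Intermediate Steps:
102*(I(3, 4) + O(1)) = 102*(-12 - 8*1²) = 102*(-12 - 8*1) = 102*(-12 - 8) = 102*(-20) = -2040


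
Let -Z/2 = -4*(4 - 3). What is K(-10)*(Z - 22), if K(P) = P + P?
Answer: 280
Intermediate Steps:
Z = 8 (Z = -(-8)*(4 - 3) = -(-8) = -2*(-4) = 8)
K(P) = 2*P
K(-10)*(Z - 22) = (2*(-10))*(8 - 22) = -20*(-14) = 280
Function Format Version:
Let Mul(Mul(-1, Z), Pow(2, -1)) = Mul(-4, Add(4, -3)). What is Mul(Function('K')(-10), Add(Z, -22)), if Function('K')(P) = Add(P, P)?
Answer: 280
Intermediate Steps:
Z = 8 (Z = Mul(-2, Mul(-4, Add(4, -3))) = Mul(-2, Mul(-4, 1)) = Mul(-2, -4) = 8)
Function('K')(P) = Mul(2, P)
Mul(Function('K')(-10), Add(Z, -22)) = Mul(Mul(2, -10), Add(8, -22)) = Mul(-20, -14) = 280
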